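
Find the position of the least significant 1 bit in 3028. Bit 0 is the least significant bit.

2

3028 = 101111010100
Trailing zeros: 2, so the lowest set bit is bit 2 (value 4).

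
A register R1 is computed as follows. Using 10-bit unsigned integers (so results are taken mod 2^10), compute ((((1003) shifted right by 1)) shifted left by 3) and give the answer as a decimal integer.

1003 = 1111101011
→ shifted right by 1 → 0111110101 = 501
→ shifted left by 3 (mod 2^10) → 1110101000 = 936

936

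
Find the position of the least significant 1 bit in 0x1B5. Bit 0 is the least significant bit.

0x1B5 = 110110101
Trailing zeros: 0, so the lowest set bit is bit 0 (value 1).

0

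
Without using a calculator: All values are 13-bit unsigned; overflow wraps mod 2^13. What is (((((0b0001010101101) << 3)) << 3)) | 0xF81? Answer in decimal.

0b0001010101101 = 0001010101101
→ << 3 (mod 2^13) → 1010101101000 = 5480
→ << 3 (mod 2^13) → 0101101000000 = 2880
0xF81 = 0111110000001
→ | → 0111111000001 = 4033

4033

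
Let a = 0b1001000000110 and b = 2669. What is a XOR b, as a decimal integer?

a = 1001000000110
2669 = 0101001101101
XOR → 1100001101011 = 6251

6251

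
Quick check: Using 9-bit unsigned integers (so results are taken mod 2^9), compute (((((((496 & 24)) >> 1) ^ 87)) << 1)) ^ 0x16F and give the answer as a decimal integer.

496 = 111110000
24 = 000011000
→ & → 000010000 = 16
→ >> 1 → 000001000 = 8
87 = 001010111
→ ^ → 001011111 = 95
→ << 1 (mod 2^9) → 010111110 = 190
0x16F = 101101111
→ ^ → 111010001 = 465

465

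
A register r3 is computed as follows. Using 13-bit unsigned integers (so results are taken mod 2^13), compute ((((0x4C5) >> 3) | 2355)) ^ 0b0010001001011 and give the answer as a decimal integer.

0x4C5 = 0010011000101
→ >> 3 → 0000010011000 = 152
2355 = 0100100110011
→ | → 0100110111011 = 2491
0b0010001001011 = 0010001001011
→ ^ → 0110111110000 = 3568

3568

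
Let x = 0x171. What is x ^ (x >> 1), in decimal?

457

x = 101110001 = 369
x>>1 = 010111000
XOR  = 111001001 = 457
(x ^ (x >> 1) gives the standard binary-reflected Gray code of x.)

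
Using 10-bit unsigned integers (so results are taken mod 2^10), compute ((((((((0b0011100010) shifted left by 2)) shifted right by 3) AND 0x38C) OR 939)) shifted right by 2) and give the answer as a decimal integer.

0b0011100010 = 0011100010
→ shifted left by 2 (mod 2^10) → 1110001000 = 904
→ shifted right by 3 → 0001110001 = 113
0x38C = 1110001100
→ AND → 0000000000 = 0
939 = 1110101011
→ OR → 1110101011 = 939
→ shifted right by 2 → 0011101010 = 234

234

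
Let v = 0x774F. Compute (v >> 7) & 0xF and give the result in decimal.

v = 111011101001111
Shift right by 7: 11101110
Mask low 4 bits: 1110 = 14

14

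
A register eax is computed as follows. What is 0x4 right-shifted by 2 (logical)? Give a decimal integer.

0x4 = 100
shift right by 2 → 001 = 1
(equivalently, floor(4 / 4))

1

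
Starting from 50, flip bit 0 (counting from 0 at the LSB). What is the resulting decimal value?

x = 000110010
bit 0 is currently 0; toggle it via x ^ (1 << 0) = x ^ 1
→ 000110011 = 51

51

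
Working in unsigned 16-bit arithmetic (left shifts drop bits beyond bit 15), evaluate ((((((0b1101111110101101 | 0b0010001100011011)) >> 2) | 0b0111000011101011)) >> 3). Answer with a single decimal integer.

0b1101111110101101 = 1101111110101101
0b0010001100011011 = 0010001100011011
→ | → 1111111110111111 = 65471
→ >> 2 → 0011111111101111 = 16367
0b0111000011101011 = 0111000011101011
→ | → 0111111111101111 = 32751
→ >> 3 → 0000111111111101 = 4093

4093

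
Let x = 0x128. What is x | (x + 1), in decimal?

x = 100101000 = 296
x + 1 = 100101001
OR    = 100101001 = 297
(x | (x + 1) sets the lowest cleared bit.)

297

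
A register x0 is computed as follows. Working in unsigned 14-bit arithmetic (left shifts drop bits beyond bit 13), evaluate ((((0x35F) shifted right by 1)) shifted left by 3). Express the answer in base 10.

3448

0x35F = 00001101011111
→ shifted right by 1 → 00000110101111 = 431
→ shifted left by 3 (mod 2^14) → 00110101111000 = 3448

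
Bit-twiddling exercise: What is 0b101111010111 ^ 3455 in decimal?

1704

a = 101111010111
3455 = 110101111111
XOR → 011010101000 = 1704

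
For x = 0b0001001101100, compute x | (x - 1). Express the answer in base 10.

x = 1001101100 = 620
x - 1 = 1001101011
OR    = 1001101111 = 623
(x | (x - 1) sets all bits below the lowest set bit.)

623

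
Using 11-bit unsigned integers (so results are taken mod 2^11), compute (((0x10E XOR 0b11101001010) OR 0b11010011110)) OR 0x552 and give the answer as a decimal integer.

2014

0x10E = 00100001110
0b11101001010 = 11101001010
→ XOR → 11001000100 = 1604
0b11010011110 = 11010011110
→ OR → 11011011110 = 1758
0x552 = 10101010010
→ OR → 11111011110 = 2014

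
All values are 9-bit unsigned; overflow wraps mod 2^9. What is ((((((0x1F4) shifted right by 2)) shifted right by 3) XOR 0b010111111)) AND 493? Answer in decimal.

160

0x1F4 = 111110100
→ shifted right by 2 → 001111101 = 125
→ shifted right by 3 → 000001111 = 15
0b010111111 = 010111111
→ XOR → 010110000 = 176
493 = 111101101
→ AND → 010100000 = 160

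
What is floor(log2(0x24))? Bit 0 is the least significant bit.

0x24 = 100100
The topmost 1 is at position 5 (since 2^5 = 32 ≤ 36 < 64).

5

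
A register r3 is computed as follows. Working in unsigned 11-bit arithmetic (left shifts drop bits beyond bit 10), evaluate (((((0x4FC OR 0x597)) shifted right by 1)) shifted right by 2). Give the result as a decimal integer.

0x4FC = 10011111100
0x597 = 10110010111
→ OR → 10111111111 = 1535
→ shifted right by 1 → 01011111111 = 767
→ shifted right by 2 → 00010111111 = 191

191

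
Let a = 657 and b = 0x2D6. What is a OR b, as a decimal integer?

657 = 1010010001
0x2D6 = 1011010110
 OR → 1011010111 = 727

727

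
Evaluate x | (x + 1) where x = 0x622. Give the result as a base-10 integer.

x = 11000100010 = 1570
x + 1 = 11000100011
OR    = 11000100011 = 1571
(x | (x + 1) sets the lowest cleared bit.)

1571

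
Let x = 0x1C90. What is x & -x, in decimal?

16

x = 1110010010000 = 7312
-x (two's complement) = …0001101110000
AND   = 0000000010000 = 16
(x & -x isolates the lowest set bit of x.)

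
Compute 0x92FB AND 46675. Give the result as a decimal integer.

0x92FB = 1001001011111011
46675 = 1011011001010011
AND → 1001001001010011 = 37459

37459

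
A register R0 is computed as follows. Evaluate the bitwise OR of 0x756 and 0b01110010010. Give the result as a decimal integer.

0x756 = 11101010110
b = 01110010010
 OR → 11111010110 = 2006

2006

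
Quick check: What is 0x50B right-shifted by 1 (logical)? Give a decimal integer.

0x50B = 10100001011
shift right by 1 → 01010000101 = 645
(equivalently, floor(1291 / 2))

645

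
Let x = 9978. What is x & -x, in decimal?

2

x = 10011011111010 = 9978
-x (two's complement) = …01100100000110
AND   = 00000000000010 = 2
(x & -x isolates the lowest set bit of x.)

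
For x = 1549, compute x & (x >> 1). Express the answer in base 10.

516

x = 11000001101 = 1549
x>>1 = 01100000110
AND  = 01000000100 = 516
(x & (x >> 1) has a 1 wherever x has two consecutive 1 bits.)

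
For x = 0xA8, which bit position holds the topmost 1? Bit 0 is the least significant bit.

0xA8 = 10101000
The topmost 1 is at position 7 (since 2^7 = 128 ≤ 168 < 256).

7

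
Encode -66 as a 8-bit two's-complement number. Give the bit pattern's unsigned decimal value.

66 in 8 bits: 01000010
Invert: 10111101
Add 1:  10111110 = 190
(Check: 2^8 - 66 = 256 - 66 = 190.)

190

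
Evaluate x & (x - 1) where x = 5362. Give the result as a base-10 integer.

5360

x = 1010011110010 = 5362
x - 1 = 1010011110001
AND   = 1010011110000 = 5360
(x & (x - 1) clears the lowest set bit of x.)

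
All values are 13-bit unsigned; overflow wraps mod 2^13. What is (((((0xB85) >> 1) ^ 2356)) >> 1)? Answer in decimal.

0xB85 = 0101110000101
→ >> 1 → 0010111000010 = 1474
2356 = 0100100110100
→ ^ → 0110011110110 = 3318
→ >> 1 → 0011001111011 = 1659

1659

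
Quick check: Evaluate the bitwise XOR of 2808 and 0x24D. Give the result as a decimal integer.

2229

2808 = 101011111000
0x24D = 001001001101
XOR → 100010110101 = 2229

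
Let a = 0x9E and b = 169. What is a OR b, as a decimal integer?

0x9E = 10011110
169 = 10101001
 OR → 10111111 = 191

191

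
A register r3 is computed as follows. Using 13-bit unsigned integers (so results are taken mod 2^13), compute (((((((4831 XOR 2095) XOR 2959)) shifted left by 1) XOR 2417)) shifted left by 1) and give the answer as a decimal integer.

4831 = 1001011011111
2095 = 0100000101111
→ XOR → 1101011110000 = 6896
2959 = 0101110001111
→ XOR → 1000101111111 = 4479
→ shifted left by 1 (mod 2^13) → 0001011111110 = 766
2417 = 0100101110001
→ XOR → 0101110001111 = 2959
→ shifted left by 1 (mod 2^13) → 1011100011110 = 5918

5918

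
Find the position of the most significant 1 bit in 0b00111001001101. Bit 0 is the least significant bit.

0b00111001001101 = 111001001101
The topmost 1 is at position 11 (since 2^11 = 2048 ≤ 3661 < 4096).

11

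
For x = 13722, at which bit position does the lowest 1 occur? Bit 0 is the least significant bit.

1

13722 = 11010110011010
Trailing zeros: 1, so the lowest set bit is bit 1 (value 2).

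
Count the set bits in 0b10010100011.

n = 10010100011
Count the 1s: 1 + 1 + 1 + 1 + 1 = 5

5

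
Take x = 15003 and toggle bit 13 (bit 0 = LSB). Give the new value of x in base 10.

6811

x = 11101010011011
bit 13 is currently 1; toggle it via x ^ (1 << 13) = x ^ 8192
→ 01101010011011 = 6811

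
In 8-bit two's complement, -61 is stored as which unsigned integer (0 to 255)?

195

61 in 8 bits: 00111101
Invert: 11000010
Add 1:  11000011 = 195
(Check: 2^8 - 61 = 256 - 61 = 195.)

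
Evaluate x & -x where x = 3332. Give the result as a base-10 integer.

4

x = 110100000100 = 3332
-x (two's complement) = …001011111100
AND   = 000000000100 = 4
(x & -x isolates the lowest set bit of x.)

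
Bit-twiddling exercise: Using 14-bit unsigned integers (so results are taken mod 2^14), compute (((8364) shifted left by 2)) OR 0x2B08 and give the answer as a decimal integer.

11192

8364 = 10000010101100
→ shifted left by 2 (mod 2^14) → 00001010110000 = 688
0x2B08 = 10101100001000
→ OR → 10101110111000 = 11192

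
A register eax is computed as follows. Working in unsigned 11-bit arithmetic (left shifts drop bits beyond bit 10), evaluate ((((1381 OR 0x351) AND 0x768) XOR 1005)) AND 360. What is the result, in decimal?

1381 = 10101100101
0x351 = 01101010001
→ OR → 11101110101 = 1909
0x768 = 11101101000
→ AND → 11101100000 = 1888
1005 = 01111101101
→ XOR → 10010001101 = 1165
360 = 00101101000
→ AND → 00000001000 = 8

8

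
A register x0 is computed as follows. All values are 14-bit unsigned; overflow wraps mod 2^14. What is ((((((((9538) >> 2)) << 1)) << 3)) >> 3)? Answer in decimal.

9538 = 10010101000010
→ >> 2 → 00100101010000 = 2384
→ << 1 (mod 2^14) → 01001010100000 = 4768
→ << 3 (mod 2^14) → 01010100000000 = 5376
→ >> 3 → 00001010100000 = 672

672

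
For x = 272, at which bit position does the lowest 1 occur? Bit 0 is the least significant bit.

4

272 = 100010000
Trailing zeros: 4, so the lowest set bit is bit 4 (value 16).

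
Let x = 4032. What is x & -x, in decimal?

64

x = 111111000000 = 4032
-x (two's complement) = …000001000000
AND   = 000001000000 = 64
(x & -x isolates the lowest set bit of x.)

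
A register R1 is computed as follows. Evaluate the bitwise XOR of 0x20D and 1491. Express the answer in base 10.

2014

0x20D = 01000001101
1491 = 10111010011
XOR → 11111011110 = 2014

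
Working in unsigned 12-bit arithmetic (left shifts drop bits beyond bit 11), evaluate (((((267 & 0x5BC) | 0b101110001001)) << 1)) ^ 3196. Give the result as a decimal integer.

267 = 000100001011
0x5BC = 010110111100
→ & → 000100001000 = 264
0b101110001001 = 101110001001
→ | → 101110001001 = 2953
→ << 1 (mod 2^12) → 011100010010 = 1810
3196 = 110001111100
→ ^ → 101101101110 = 2926

2926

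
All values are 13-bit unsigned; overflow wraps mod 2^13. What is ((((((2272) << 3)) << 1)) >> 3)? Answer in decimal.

448

2272 = 0100011100000
→ << 3 (mod 2^13) → 0011100000000 = 1792
→ << 1 (mod 2^13) → 0111000000000 = 3584
→ >> 3 → 0000111000000 = 448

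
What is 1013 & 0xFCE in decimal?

964

1013 = 001111110101
0xFCE = 111111001110
AND → 001111000100 = 964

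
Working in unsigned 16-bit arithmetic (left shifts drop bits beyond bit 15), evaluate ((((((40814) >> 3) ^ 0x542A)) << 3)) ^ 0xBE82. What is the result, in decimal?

32954

40814 = 1001111101101110
→ >> 3 → 0001001111101101 = 5101
0x542A = 0101010000101010
→ ^ → 0100011111000111 = 18375
→ << 3 (mod 2^16) → 0011111000111000 = 15928
0xBE82 = 1011111010000010
→ ^ → 1000000010111010 = 32954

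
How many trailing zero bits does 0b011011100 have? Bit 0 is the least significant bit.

2

0b011011100 = 11011100
Trailing zeros: 2, so the lowest set bit is bit 2 (value 4).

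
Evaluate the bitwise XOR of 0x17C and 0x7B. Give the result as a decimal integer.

263

0x17C = 101111100
0x7B = 001111011
XOR → 100000111 = 263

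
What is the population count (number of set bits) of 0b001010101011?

n = 1010101011
Count the 1s: 1 + 1 + 1 + 1 + 1 + 1 = 6

6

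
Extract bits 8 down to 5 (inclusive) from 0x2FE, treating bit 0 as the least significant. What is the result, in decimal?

v = 01011111110
Shift right by 5: 010111
Mask low 4 bits: 0111 = 7

7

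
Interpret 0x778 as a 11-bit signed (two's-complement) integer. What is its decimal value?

-136

pattern = 11101111000 (MSB is 1 ⇒ negative)
Invert: 00010000111, add 1 → 00010001000 = 136, so the value is -136.
(Equivalently: 1912 - 2^11 = 1912 - 2048 = -136.)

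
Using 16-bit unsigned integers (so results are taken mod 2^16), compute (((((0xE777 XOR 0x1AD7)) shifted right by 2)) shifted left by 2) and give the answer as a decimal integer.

0xE777 = 1110011101110111
0x1AD7 = 0001101011010111
→ XOR → 1111110110100000 = 64928
→ shifted right by 2 → 0011111101101000 = 16232
→ shifted left by 2 (mod 2^16) → 1111110110100000 = 64928

64928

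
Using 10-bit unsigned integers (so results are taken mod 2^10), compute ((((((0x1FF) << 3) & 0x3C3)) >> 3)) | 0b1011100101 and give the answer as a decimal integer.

765

0x1FF = 0111111111
→ << 3 (mod 2^10) → 1111111000 = 1016
0x3C3 = 1111000011
→ & → 1111000000 = 960
→ >> 3 → 0001111000 = 120
0b1011100101 = 1011100101
→ | → 1011111101 = 765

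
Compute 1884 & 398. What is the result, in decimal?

268

1884 = 11101011100
398 = 00110001110
AND → 00100001100 = 268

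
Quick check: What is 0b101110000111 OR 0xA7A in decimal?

a = 101110000111
0xA7A = 101001111010
 OR → 101111111111 = 3071

3071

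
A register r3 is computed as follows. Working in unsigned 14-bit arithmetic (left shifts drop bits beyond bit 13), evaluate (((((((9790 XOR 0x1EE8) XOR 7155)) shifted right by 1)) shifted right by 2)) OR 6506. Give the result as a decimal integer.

9790 = 10011000111110
0x1EE8 = 01111011101000
→ XOR → 11100011010110 = 14550
7155 = 01101111110011
→ XOR → 10001100100101 = 8997
→ shifted right by 1 → 01000110010010 = 4498
→ shifted right by 2 → 00010001100100 = 1124
6506 = 01100101101010
→ OR → 01110101101110 = 7534

7534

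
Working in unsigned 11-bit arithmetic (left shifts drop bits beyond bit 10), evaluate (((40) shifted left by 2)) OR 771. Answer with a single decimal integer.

931

40 = 00000101000
→ shifted left by 2 (mod 2^11) → 00010100000 = 160
771 = 01100000011
→ OR → 01110100011 = 931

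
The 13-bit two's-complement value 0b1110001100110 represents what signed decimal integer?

-922

pattern = 1110001100110 (MSB is 1 ⇒ negative)
Invert: 0001110011001, add 1 → 0001110011010 = 922, so the value is -922.
(Equivalently: 7270 - 2^13 = 7270 - 8192 = -922.)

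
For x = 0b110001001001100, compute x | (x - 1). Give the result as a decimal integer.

x = 110001001001100 = 25164
x - 1 = 110001001001011
OR    = 110001001001111 = 25167
(x | (x - 1) sets all bits below the lowest set bit.)

25167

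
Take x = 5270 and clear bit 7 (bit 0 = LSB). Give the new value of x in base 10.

x = 1010010010110
bit 7 is currently 1; clear it via x & ~(1 << 7) = x & ~128
→ 1010000010110 = 5142

5142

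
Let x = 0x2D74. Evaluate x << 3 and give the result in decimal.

0x2D74 = 00010110101110100
shift left by 3 → 10110101110100000 = 93088
(equivalently, 11636 × 2^3 = 11636 × 8)

93088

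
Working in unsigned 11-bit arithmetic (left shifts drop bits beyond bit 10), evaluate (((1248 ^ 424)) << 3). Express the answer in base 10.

576

1248 = 10011100000
424 = 00110101000
→ ^ → 10101001000 = 1352
→ << 3 (mod 2^11) → 01001000000 = 576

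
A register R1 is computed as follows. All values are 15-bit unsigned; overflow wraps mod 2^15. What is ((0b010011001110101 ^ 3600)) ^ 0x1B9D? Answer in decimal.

13304

0b010011001110101 = 010011001110101
3600 = 000111000010000
→ ^ → 010100001100101 = 10341
0x1B9D = 001101110011101
→ ^ → 011001111111000 = 13304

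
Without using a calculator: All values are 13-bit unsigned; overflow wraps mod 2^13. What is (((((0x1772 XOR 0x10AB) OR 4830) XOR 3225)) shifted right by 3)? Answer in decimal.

0x1772 = 1011101110010
0x10AB = 1000010101011
→ XOR → 0011111011001 = 2009
4830 = 1001011011110
→ OR → 1011111011111 = 6111
3225 = 0110010011001
→ XOR → 1101101000110 = 6982
→ shifted right by 3 → 0001101101000 = 872

872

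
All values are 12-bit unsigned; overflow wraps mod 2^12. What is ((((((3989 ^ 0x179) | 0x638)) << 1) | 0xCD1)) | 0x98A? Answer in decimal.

3579

3989 = 111110010101
0x179 = 000101111001
→ ^ → 111011101100 = 3820
0x638 = 011000111000
→ | → 111011111100 = 3836
→ << 1 (mod 2^12) → 110111111000 = 3576
0xCD1 = 110011010001
→ | → 110111111001 = 3577
0x98A = 100110001010
→ | → 110111111011 = 3579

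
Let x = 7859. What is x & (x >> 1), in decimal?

x = 1111010110011 = 7859
x>>1 = 0111101011001
AND  = 0111000010001 = 3601
(x & (x >> 1) has a 1 wherever x has two consecutive 1 bits.)

3601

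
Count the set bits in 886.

886 = 1101110110
Count the 1s: 1 + 1 + 1 + 1 + 1 + 1 + 1 = 7

7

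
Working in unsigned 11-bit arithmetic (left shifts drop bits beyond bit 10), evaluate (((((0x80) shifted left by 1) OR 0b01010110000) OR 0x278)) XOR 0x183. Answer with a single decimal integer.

635

0x80 = 00010000000
→ shifted left by 1 (mod 2^11) → 00100000000 = 256
0b01010110000 = 01010110000
→ OR → 01110110000 = 944
0x278 = 01001111000
→ OR → 01111111000 = 1016
0x183 = 00110000011
→ XOR → 01001111011 = 635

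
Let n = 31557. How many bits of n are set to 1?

9

31557 = 111101101000101
Count the 1s: 1 + 1 + 1 + 1 + 1 + 1 + 1 + 1 + 1 = 9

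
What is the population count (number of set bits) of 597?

5

597 = 1001010101
Count the 1s: 1 + 1 + 1 + 1 + 1 = 5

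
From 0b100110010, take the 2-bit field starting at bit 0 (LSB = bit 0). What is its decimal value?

v = 100110010
Shift right by 0: 100110010
Mask low 2 bits: 10 = 2

2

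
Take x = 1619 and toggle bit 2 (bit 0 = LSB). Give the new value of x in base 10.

x = 011001010011
bit 2 is currently 0; toggle it via x ^ (1 << 2) = x ^ 4
→ 011001010111 = 1623

1623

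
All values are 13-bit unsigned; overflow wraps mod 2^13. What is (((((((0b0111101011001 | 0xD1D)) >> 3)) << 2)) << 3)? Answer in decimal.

0b0111101011001 = 0111101011001
0xD1D = 0110100011101
→ | → 0111101011101 = 3933
→ >> 3 → 0000111101011 = 491
→ << 2 (mod 2^13) → 0011110101100 = 1964
→ << 3 (mod 2^13) → 1110101100000 = 7520

7520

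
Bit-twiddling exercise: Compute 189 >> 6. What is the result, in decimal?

2

189 = 10111101
shift right by 6 → 00000010 = 2
(equivalently, floor(189 / 64))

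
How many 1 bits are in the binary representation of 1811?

6

1811 = 11100010011
Count the 1s: 1 + 1 + 1 + 1 + 1 + 1 = 6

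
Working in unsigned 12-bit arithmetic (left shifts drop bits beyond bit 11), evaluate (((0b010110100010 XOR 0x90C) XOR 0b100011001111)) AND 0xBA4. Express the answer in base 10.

0b010110100010 = 010110100010
0x90C = 100100001100
→ XOR → 110010101110 = 3246
0b100011001111 = 100011001111
→ XOR → 010001100001 = 1121
0xBA4 = 101110100100
→ AND → 000000100000 = 32

32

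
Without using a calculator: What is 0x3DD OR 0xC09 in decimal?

4061

0x3DD = 001111011101
0xC09 = 110000001001
 OR → 111111011101 = 4061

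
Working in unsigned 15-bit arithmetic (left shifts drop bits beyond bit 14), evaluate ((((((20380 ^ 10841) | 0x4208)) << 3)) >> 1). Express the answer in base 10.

7988

20380 = 100111110011100
10841 = 010101001011001
→ ^ → 110010111000101 = 26053
0x4208 = 100001000001000
→ | → 110011111001101 = 26573
→ << 3 (mod 2^15) → 011111001101000 = 15976
→ >> 1 → 001111100110100 = 7988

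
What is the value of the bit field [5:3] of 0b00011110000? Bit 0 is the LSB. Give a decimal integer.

v = 00011110000
Shift right by 3: 00011110
Mask low 3 bits: 110 = 6

6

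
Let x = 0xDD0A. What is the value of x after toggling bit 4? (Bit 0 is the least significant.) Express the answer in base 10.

56602

x = 1101110100001010
bit 4 is currently 0; toggle it via x ^ (1 << 4) = x ^ 16
→ 1101110100011010 = 56602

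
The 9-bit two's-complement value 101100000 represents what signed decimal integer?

-160

pattern = 101100000 (MSB is 1 ⇒ negative)
Invert: 010011111, add 1 → 010100000 = 160, so the value is -160.
(Equivalently: 352 - 2^9 = 352 - 512 = -160.)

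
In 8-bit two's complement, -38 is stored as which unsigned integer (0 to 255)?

218

38 in 8 bits: 00100110
Invert: 11011001
Add 1:  11011010 = 218
(Check: 2^8 - 38 = 256 - 38 = 218.)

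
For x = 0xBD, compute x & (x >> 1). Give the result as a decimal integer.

x = 10111101 = 189
x>>1 = 01011110
AND  = 00011100 = 28
(x & (x >> 1) has a 1 wherever x has two consecutive 1 bits.)

28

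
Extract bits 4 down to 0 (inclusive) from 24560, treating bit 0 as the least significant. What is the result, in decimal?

16

v = 101111111110000
Shift right by 0: 101111111110000
Mask low 5 bits: 10000 = 16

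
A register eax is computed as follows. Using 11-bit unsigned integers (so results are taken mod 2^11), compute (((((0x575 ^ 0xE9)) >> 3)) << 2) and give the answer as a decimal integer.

0x575 = 10101110101
0xE9 = 00011101001
→ ^ → 10110011100 = 1436
→ >> 3 → 00010110011 = 179
→ << 2 (mod 2^11) → 01011001100 = 716

716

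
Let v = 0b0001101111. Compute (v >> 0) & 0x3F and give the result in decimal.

v = 0001101111
Shift right by 0: 0001101111
Mask low 6 bits: 101111 = 47

47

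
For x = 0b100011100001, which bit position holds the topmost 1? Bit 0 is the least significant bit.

11

0b100011100001 = 100011100001
The topmost 1 is at position 11 (since 2^11 = 2048 ≤ 2273 < 4096).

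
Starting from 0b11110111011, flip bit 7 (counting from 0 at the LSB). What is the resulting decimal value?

1851

x = 11110111011
bit 7 is currently 1; toggle it via x ^ (1 << 7) = x ^ 128
→ 11100111011 = 1851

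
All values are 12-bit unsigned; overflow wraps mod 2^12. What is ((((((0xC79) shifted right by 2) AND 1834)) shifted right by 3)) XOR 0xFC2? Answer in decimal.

4003

0xC79 = 110001111001
→ shifted right by 2 → 001100011110 = 798
1834 = 011100101010
→ AND → 001100001010 = 778
→ shifted right by 3 → 000001100001 = 97
0xFC2 = 111111000010
→ XOR → 111110100011 = 4003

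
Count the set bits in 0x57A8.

0x57A8 = 101011110101000
Count the 1s: 1 + 1 + 1 + 1 + 1 + 1 + 1 + 1 = 8

8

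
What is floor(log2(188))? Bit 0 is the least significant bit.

188 = 10111100
The topmost 1 is at position 7 (since 2^7 = 128 ≤ 188 < 256).

7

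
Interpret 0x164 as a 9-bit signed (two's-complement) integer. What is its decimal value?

pattern = 101100100 (MSB is 1 ⇒ negative)
Invert: 010011011, add 1 → 010011100 = 156, so the value is -156.
(Equivalently: 356 - 2^9 = 356 - 512 = -156.)

-156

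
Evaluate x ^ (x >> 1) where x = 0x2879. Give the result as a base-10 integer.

15429

x = 10100001111001 = 10361
x>>1 = 01010000111100
XOR  = 11110001000101 = 15429
(x ^ (x >> 1) gives the standard binary-reflected Gray code of x.)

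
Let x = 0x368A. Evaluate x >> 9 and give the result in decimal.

27

0x368A = 11011010001010
shift right by 9 → 00000000011011 = 27
(equivalently, floor(13962 / 512))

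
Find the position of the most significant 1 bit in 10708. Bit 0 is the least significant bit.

10708 = 10100111010100
The topmost 1 is at position 13 (since 2^13 = 8192 ≤ 10708 < 16384).

13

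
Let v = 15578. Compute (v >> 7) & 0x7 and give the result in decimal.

1

v = 11110011011010
Shift right by 7: 1111001
Mask low 3 bits: 001 = 1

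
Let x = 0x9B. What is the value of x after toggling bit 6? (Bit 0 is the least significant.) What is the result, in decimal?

x = 10011011
bit 6 is currently 0; toggle it via x ^ (1 << 6) = x ^ 64
→ 11011011 = 219

219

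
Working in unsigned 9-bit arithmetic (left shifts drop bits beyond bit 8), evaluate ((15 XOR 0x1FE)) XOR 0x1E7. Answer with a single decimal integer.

15 = 000001111
0x1FE = 111111110
→ XOR → 111110001 = 497
0x1E7 = 111100111
→ XOR → 000010110 = 22

22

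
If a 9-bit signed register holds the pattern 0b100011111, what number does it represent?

-225

pattern = 100011111 (MSB is 1 ⇒ negative)
Invert: 011100000, add 1 → 011100001 = 225, so the value is -225.
(Equivalently: 287 - 2^9 = 287 - 512 = -225.)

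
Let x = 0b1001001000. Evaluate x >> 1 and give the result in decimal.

292

x = 1001001000
shift right by 1 → 0100100100 = 292
(equivalently, floor(584 / 2))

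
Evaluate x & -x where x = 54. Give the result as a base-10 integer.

2

x = 110110 = 54
-x (two's complement) = …001010
AND   = 000010 = 2
(x & -x isolates the lowest set bit of x.)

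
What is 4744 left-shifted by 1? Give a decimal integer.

4744 = 01001010001000
shift left by 1 → 10010100010000 = 9488
(equivalently, 4744 × 2^1 = 4744 × 2)

9488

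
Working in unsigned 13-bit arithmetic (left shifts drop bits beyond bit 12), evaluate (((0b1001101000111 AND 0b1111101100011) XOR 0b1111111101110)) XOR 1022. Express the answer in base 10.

0b1001101000111 = 1001101000111
0b1111101100011 = 1111101100011
→ AND → 1001101000011 = 4931
0b1111111101110 = 1111111101110
→ XOR → 0110010101101 = 3245
1022 = 0001111111110
→ XOR → 0111101010011 = 3923

3923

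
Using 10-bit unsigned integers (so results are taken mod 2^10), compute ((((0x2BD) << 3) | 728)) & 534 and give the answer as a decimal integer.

0x2BD = 1010111101
→ << 3 (mod 2^10) → 0111101000 = 488
728 = 1011011000
→ | → 1111111000 = 1016
534 = 1000010110
→ & → 1000010000 = 528

528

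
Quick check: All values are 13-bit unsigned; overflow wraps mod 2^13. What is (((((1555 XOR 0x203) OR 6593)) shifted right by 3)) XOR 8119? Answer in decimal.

1555 = 0011000010011
0x203 = 0001000000011
→ XOR → 0010000010000 = 1040
6593 = 1100111000001
→ OR → 1110111010001 = 7633
→ shifted right by 3 → 0001110111010 = 954
8119 = 1111110110111
→ XOR → 1110000001101 = 7181

7181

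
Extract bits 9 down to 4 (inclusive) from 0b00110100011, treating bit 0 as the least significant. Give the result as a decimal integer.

v = 00110100011
Shift right by 4: 0011010
Mask low 6 bits: 011010 = 26

26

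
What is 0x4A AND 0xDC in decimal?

72

0x4A = 01001010
0xDC = 11011100
AND → 01001000 = 72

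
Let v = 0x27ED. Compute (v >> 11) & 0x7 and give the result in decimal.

4

v = 10011111101101
Shift right by 11: 100
Mask low 3 bits: 100 = 4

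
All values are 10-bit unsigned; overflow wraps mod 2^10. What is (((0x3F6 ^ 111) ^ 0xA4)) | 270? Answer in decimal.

0x3F6 = 1111110110
111 = 0001101111
→ ^ → 1110011001 = 921
0xA4 = 0010100100
→ ^ → 1100111101 = 829
270 = 0100001110
→ | → 1100111111 = 831

831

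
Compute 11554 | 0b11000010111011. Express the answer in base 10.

15803

11554 = 10110100100010
b = 11000010111011
 OR → 11110110111011 = 15803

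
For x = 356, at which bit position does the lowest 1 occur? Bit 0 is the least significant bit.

356 = 101100100
Trailing zeros: 2, so the lowest set bit is bit 2 (value 4).

2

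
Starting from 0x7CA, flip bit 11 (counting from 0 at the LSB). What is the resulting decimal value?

x = 011111001010
bit 11 is currently 0; toggle it via x ^ (1 << 11) = x ^ 2048
→ 111111001010 = 4042

4042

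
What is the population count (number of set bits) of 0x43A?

5

0x43A = 10000111010
Count the 1s: 1 + 1 + 1 + 1 + 1 = 5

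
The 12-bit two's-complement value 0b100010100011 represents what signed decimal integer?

-1885

pattern = 100010100011 (MSB is 1 ⇒ negative)
Invert: 011101011100, add 1 → 011101011101 = 1885, so the value is -1885.
(Equivalently: 2211 - 2^12 = 2211 - 4096 = -1885.)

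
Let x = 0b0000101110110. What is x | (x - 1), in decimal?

x = 101110110 = 374
x - 1 = 101110101
OR    = 101110111 = 375
(x | (x - 1) sets all bits below the lowest set bit.)

375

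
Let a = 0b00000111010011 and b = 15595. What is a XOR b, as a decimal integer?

a = 00000111010011
15595 = 11110011101011
XOR → 11110100111000 = 15672

15672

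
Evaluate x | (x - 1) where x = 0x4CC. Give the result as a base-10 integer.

1231

x = 10011001100 = 1228
x - 1 = 10011001011
OR    = 10011001111 = 1231
(x | (x - 1) sets all bits below the lowest set bit.)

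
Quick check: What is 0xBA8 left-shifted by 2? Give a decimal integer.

11936

0xBA8 = 00101110101000
shift left by 2 → 10111010100000 = 11936
(equivalently, 2984 × 2^2 = 2984 × 4)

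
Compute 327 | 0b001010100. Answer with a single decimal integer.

343

327 = 101000111
b = 001010100
 OR → 101010111 = 343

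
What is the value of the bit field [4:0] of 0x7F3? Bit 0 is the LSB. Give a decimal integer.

19

v = 0011111110011
Shift right by 0: 0011111110011
Mask low 5 bits: 10011 = 19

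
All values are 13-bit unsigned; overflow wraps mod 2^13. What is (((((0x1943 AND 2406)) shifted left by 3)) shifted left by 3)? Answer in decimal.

4224

0x1943 = 1100101000011
2406 = 0100101100110
→ AND → 0100101000010 = 2370
→ shifted left by 3 (mod 2^13) → 0101000010000 = 2576
→ shifted left by 3 (mod 2^13) → 1000010000000 = 4224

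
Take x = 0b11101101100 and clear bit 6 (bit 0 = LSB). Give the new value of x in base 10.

1836

x = 11101101100
bit 6 is currently 1; clear it via x & ~(1 << 6) = x & ~64
→ 11100101100 = 1836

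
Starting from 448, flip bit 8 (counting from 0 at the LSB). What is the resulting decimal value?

x = 0000111000000
bit 8 is currently 1; toggle it via x ^ (1 << 8) = x ^ 256
→ 0000011000000 = 192

192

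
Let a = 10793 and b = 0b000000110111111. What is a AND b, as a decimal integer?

10793 = 10101000101001
b = 00000110111111
AND → 00000000101001 = 41

41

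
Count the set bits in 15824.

8

15824 = 11110111010000
Count the 1s: 1 + 1 + 1 + 1 + 1 + 1 + 1 + 1 = 8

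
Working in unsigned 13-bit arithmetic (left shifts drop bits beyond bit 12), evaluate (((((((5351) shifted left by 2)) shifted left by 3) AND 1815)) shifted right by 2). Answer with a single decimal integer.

256

5351 = 1010011100111
→ shifted left by 2 (mod 2^13) → 1001110011100 = 5020
→ shifted left by 3 (mod 2^13) → 1110011100000 = 7392
1815 = 0011100010111
→ AND → 0010000000000 = 1024
→ shifted right by 2 → 0000100000000 = 256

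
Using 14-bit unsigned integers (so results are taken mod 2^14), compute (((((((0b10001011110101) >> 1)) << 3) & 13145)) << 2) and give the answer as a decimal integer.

3392

0b10001011110101 = 10001011110101
→ >> 1 → 01000101111010 = 4474
→ << 3 (mod 2^14) → 00101111010000 = 3024
13145 = 11001101011001
→ & → 00001101010000 = 848
→ << 2 (mod 2^14) → 00110101000000 = 3392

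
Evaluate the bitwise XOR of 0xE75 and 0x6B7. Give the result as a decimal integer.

0xE75 = 111001110101
0x6B7 = 011010110111
XOR → 100011000010 = 2242

2242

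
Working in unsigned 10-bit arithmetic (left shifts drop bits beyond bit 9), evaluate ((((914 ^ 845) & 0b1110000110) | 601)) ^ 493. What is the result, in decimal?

914 = 1110010010
845 = 1101001101
→ ^ → 0011011111 = 223
0b1110000110 = 1110000110
→ & → 0010000110 = 134
601 = 1001011001
→ | → 1011011111 = 735
493 = 0111101101
→ ^ → 1100110010 = 818

818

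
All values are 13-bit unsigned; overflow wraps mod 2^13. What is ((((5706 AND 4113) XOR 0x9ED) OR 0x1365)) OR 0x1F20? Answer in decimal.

5706 = 1011001001010
4113 = 1000000010001
→ AND → 1000000000000 = 4096
0x9ED = 0100111101101
→ XOR → 1100111101101 = 6637
0x1365 = 1001101100101
→ OR → 1101111101101 = 7149
0x1F20 = 1111100100000
→ OR → 1111111101101 = 8173

8173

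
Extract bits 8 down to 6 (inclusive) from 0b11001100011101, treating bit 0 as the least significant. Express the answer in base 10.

4

v = 11001100011101
Shift right by 6: 11001100
Mask low 3 bits: 100 = 4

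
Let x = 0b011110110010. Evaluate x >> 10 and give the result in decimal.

1

x = 11110110010
shift right by 10 → 00000000001 = 1
(equivalently, floor(1970 / 1024))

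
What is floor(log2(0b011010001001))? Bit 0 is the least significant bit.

10

0b011010001001 = 11010001001
The topmost 1 is at position 10 (since 2^10 = 1024 ≤ 1673 < 2048).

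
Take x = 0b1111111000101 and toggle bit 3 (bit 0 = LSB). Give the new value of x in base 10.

x = 1111111000101
bit 3 is currently 0; toggle it via x ^ (1 << 3) = x ^ 8
→ 1111111001101 = 8141

8141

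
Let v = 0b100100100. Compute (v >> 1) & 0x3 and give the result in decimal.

v = 100100100
Shift right by 1: 10010010
Mask low 2 bits: 10 = 2

2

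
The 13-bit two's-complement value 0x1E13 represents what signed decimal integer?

pattern = 1111000010011 (MSB is 1 ⇒ negative)
Invert: 0000111101100, add 1 → 0000111101101 = 493, so the value is -493.
(Equivalently: 7699 - 2^13 = 7699 - 8192 = -493.)

-493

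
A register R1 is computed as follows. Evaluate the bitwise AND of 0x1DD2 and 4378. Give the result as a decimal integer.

4370

0x1DD2 = 1110111010010
4378 = 1000100011010
AND → 1000100010010 = 4370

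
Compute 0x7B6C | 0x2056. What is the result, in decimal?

0x7B6C = 111101101101100
0x2056 = 010000001010110
 OR → 111101101111110 = 31614

31614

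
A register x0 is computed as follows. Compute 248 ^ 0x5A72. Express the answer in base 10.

23178

248 = 000000011111000
0x5A72 = 101101001110010
XOR → 101101010001010 = 23178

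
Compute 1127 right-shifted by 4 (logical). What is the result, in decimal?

1127 = 10001100111
shift right by 4 → 00001000110 = 70
(equivalently, floor(1127 / 16))

70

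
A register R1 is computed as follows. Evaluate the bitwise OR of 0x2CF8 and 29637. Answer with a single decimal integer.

32765

0x2CF8 = 010110011111000
29637 = 111001111000101
 OR → 111111111111101 = 32765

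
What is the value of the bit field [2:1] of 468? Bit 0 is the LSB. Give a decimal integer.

v = 111010100
Shift right by 1: 11101010
Mask low 2 bits: 10 = 2

2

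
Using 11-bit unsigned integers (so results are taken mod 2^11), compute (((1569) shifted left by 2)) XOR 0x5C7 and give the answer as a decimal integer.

1347

1569 = 11000100001
→ shifted left by 2 (mod 2^11) → 00010000100 = 132
0x5C7 = 10111000111
→ XOR → 10101000011 = 1347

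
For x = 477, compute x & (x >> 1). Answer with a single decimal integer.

x = 111011101 = 477
x>>1 = 011101110
AND  = 011001100 = 204
(x & (x >> 1) has a 1 wherever x has two consecutive 1 bits.)

204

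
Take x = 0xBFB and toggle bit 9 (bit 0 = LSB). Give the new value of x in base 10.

2555

x = 101111111011
bit 9 is currently 1; toggle it via x ^ (1 << 9) = x ^ 512
→ 100111111011 = 2555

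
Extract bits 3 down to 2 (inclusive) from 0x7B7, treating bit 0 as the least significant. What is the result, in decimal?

v = 011110110111
Shift right by 2: 0111101101
Mask low 2 bits: 01 = 1

1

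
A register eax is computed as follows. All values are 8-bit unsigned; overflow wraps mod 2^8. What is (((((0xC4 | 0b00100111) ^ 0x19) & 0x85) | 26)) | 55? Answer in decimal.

0xC4 = 11000100
0b00100111 = 00100111
→ | → 11100111 = 231
0x19 = 00011001
→ ^ → 11111110 = 254
0x85 = 10000101
→ & → 10000100 = 132
26 = 00011010
→ | → 10011110 = 158
55 = 00110111
→ | → 10111111 = 191

191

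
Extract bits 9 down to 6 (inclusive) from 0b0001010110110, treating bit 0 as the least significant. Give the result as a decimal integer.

10

v = 0001010110110
Shift right by 6: 0001010
Mask low 4 bits: 1010 = 10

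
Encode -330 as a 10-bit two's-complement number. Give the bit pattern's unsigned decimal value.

330 in 10 bits: 0101001010
Invert: 1010110101
Add 1:  1010110110 = 694
(Check: 2^10 - 330 = 1024 - 330 = 694.)

694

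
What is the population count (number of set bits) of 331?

331 = 101001011
Count the 1s: 1 + 1 + 1 + 1 + 1 = 5

5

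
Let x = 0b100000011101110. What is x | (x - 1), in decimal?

16623

x = 100000011101110 = 16622
x - 1 = 100000011101101
OR    = 100000011101111 = 16623
(x | (x - 1) sets all bits below the lowest set bit.)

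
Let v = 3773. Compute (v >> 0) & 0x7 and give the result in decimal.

5

v = 0111010111101
Shift right by 0: 0111010111101
Mask low 3 bits: 101 = 5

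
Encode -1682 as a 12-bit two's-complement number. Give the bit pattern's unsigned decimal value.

2414

1682 in 12 bits: 011010010010
Invert: 100101101101
Add 1:  100101101110 = 2414
(Check: 2^12 - 1682 = 4096 - 1682 = 2414.)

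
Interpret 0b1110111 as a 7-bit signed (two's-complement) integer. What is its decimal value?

pattern = 1110111 (MSB is 1 ⇒ negative)
Invert: 0001000, add 1 → 0001001 = 9, so the value is -9.
(Equivalently: 119 - 2^7 = 119 - 128 = -9.)

-9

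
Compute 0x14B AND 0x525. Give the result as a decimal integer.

0x14B = 00101001011
0x525 = 10100100101
AND → 00100000001 = 257

257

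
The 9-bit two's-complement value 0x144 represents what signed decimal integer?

-188

pattern = 101000100 (MSB is 1 ⇒ negative)
Invert: 010111011, add 1 → 010111100 = 188, so the value is -188.
(Equivalently: 324 - 2^9 = 324 - 512 = -188.)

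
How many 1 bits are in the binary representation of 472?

472 = 111011000
Count the 1s: 1 + 1 + 1 + 1 + 1 = 5

5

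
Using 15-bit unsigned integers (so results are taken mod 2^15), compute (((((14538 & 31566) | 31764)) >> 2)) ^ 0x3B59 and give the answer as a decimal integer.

14538 = 011100011001010
31566 = 111101101001110
→ & → 011100001001010 = 14410
31764 = 111110000010100
→ | → 111110001011110 = 31838
→ >> 2 → 001111100010111 = 7959
0x3B59 = 011101101011001
→ ^ → 010010001001110 = 9294

9294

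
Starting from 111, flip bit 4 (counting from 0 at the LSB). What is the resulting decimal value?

127

x = 001101111
bit 4 is currently 0; toggle it via x ^ (1 << 4) = x ^ 16
→ 001111111 = 127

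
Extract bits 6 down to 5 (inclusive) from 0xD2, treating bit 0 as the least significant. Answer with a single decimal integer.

v = 011010010
Shift right by 5: 0110
Mask low 2 bits: 10 = 2

2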